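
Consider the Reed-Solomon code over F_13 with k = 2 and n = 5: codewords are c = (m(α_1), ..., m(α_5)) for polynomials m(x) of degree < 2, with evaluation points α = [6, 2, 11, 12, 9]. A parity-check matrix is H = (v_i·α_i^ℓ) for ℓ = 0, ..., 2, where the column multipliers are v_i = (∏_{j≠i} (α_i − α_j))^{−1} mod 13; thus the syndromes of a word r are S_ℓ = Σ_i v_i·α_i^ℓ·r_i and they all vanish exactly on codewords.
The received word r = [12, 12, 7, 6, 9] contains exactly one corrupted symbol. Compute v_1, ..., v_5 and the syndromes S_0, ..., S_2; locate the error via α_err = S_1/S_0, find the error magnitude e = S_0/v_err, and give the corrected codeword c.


S = (2, 4, 8), error at position 2, error magnitude e = 9, c = [12, 3, 7, 6, 9].

Step 1: column multipliers v_i = (∏_{j≠i}(α_i − α_j))^{−1} mod 13.
  i = 1 (α = 6): (6−2)(6−11)(6−12)(6−9) = 4·(−5)·(−6)·(−3) = −360 ≡ 4, so v_1 = 4^{−1} = 10 (mod 13).
  i = 2 (α = 2): (2−6)(2−11)(2−12)(2−9) = (−4)·(−9)·(−10)·(−7) = 2520 ≡ 11, so v_2 = 11^{−1} = 6 (mod 13).
  i = 3 (α = 11): (11−6)(11−2)(11−12)(11−9) = 5·9·(−1)·2 = −90 ≡ 1, so v_3 = 1^{−1} = 1 (mod 13).
  i = 4 (α = 12): (12−6)(12−2)(12−11)(12−9) = 6·10·1·3 = 180 ≡ 11, so v_4 = 11^{−1} = 6 (mod 13).
  i = 5 (α = 9): (9−6)(9−2)(9−11)(9−12) = 3·7·(−2)·(−3) = 126 ≡ 9, so v_5 = 9^{−1} = 3 (mod 13).
  v = [10, 6, 1, 6, 3].
Step 2: syndromes of r = [12, 12, 7, 6, 9] (all sums mod 13).
  S_0 = Σ v_i r_i = 10·12 + 6·12 + 1·7 + 6·6 + 3·9 = 262 ≡ 2.
  S_1 = Σ v_i α_i r_i = 10·6·12 + 6·2·12 + 1·11·7 + 6·12·6 + 3·9·9 = 1616 ≡ 4.
  α_i^2 mod 13 = [10, 4, 4, 1, 3].
  S_2 = Σ v_i α_i^2 r_i = 10·10·12 + 6·4·12 + 1·4·7 + 6·1·6 + 3·3·9 = 1633 ≡ 8.
  S = (2, 4, 8) ≠ 0, so r is not a codeword (an error is present).
Step 3: locate the error. For a single error e at position i, S_ℓ = v_i·e·α_i^ℓ, so α_err = S_1/S_0.
  S_0^{−1} = 2^{−1} = 7 (mod 13), so α_err = 4·7 = 28 ≡ 2 = α_2. Error position i = 2.
  Consistency check: S_2/S_1 = 8·10 = 80 ≡ 2 = α_err ✓ (single-error assumption holds).
Step 4: error magnitude e = S_0/v_2 = S_0·∏_{j≠2}(α_2 − α_j) = 2·11 = 22 ≡ 9 (mod 13).
Step 5: correct position 2: c_2 = r_2 − e = 12 − 9 ≡ 3 (mod 13). Hence c = [12, 3, 7, 6, 9].
  Check: interpolating c through the α_i gives m(x) = 5 + 12·x (degree < 2) with m(α_i) = c_i for every i, so c is indeed a codeword.


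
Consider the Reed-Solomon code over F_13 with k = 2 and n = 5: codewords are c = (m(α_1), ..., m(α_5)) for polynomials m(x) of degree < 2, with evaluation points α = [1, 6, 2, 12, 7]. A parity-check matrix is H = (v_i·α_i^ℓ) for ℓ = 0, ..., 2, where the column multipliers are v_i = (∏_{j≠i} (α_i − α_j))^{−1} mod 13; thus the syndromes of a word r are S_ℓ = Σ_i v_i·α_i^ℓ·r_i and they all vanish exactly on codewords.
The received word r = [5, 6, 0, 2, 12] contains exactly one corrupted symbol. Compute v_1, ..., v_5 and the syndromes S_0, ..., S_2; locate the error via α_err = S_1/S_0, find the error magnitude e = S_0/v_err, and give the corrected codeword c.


S = (4, 2, 1), error at position 5, error magnitude e = 11, c = [5, 6, 0, 2, 1].

Step 1: column multipliers v_i = (∏_{j≠i}(α_i − α_j))^{−1} mod 13.
  i = 1 (α = 1): (1−6)(1−2)(1−12)(1−7) = (−5)·(−1)·(−11)·(−6) = 330 ≡ 5, so v_1 = 5^{−1} = 8 (mod 13).
  i = 2 (α = 6): (6−1)(6−2)(6−12)(6−7) = 5·4·(−6)·(−1) = 120 ≡ 3, so v_2 = 3^{−1} = 9 (mod 13).
  i = 3 (α = 2): (2−1)(2−6)(2−12)(2−7) = 1·(−4)·(−10)·(−5) = −200 ≡ 8, so v_3 = 8^{−1} = 5 (mod 13).
  i = 4 (α = 12): (12−1)(12−6)(12−2)(12−7) = 11·6·10·5 = 3300 ≡ 11, so v_4 = 11^{−1} = 6 (mod 13).
  i = 5 (α = 7): (7−1)(7−6)(7−2)(7−12) = 6·1·5·(−5) = −150 ≡ 6, so v_5 = 6^{−1} = 11 (mod 13).
  v = [8, 9, 5, 6, 11].
Step 2: syndromes of r = [5, 6, 0, 2, 12] (all sums mod 13).
  S_0 = Σ v_i r_i = 8·5 + 9·6 + 5·0 + 6·2 + 11·12 = 238 ≡ 4.
  S_1 = Σ v_i α_i r_i = 8·1·5 + 9·6·6 + 5·2·0 + 6·12·2 + 11·7·12 = 1432 ≡ 2.
  α_i^2 mod 13 = [1, 10, 4, 1, 10].
  S_2 = Σ v_i α_i^2 r_i = 8·1·5 + 9·10·6 + 5·4·0 + 6·1·2 + 11·10·12 = 1912 ≡ 1.
  S = (4, 2, 1) ≠ 0, so r is not a codeword (an error is present).
Step 3: locate the error. For a single error e at position i, S_ℓ = v_i·e·α_i^ℓ, so α_err = S_1/S_0.
  S_0^{−1} = 4^{−1} = 10 (mod 13), so α_err = 2·10 = 20 ≡ 7 = α_5. Error position i = 5.
  Consistency check: S_2/S_1 = 1·7 = 7 ≡ 7 = α_err ✓ (single-error assumption holds).
Step 4: error magnitude e = S_0/v_5 = S_0·∏_{j≠5}(α_5 − α_j) = 4·6 = 24 ≡ 11 (mod 13).
Step 5: correct position 5: c_5 = r_5 − e = 12 − 11 ≡ 1 (mod 13). Hence c = [5, 6, 0, 2, 1].
  Check: interpolating c through the α_i gives m(x) = 10 + 8·x (degree < 2) with m(α_i) = c_i for every i, so c is indeed a codeword.


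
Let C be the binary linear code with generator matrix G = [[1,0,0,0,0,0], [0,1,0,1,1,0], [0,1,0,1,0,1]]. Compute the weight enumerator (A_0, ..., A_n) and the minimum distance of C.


Weight distribution: A_0 = 1, A_1 = 1, A_2 = 1, A_3 = 3, A_4 = 2. Minimum distance d = 1.

Enumerate all 2^3 = 8 messages m ∈ F_2^3.
For each, compute codeword c = mG in F_2^6, then tally its weight.
  m = 000 → c = 000000, weight = 0.
  m = 100 → c = 100000, weight = 1.
  m = 010 → c = 010110, weight = 3.
  m = 110 → c = 110110, weight = 4.
  m = 001 → c = 010101, weight = 3.
  m = 101 → c = 110101, weight = 4.
  m = 011 → c = 000011, weight = 2.
  m = 111 → c = 100011, weight = 3.
Tally weights:
  weight 0: 1 codewords.
  weight 1: 1 codewords.
  weight 2: 1 codewords.
  weight 3: 3 codewords.
  weight 4: 2 codewords.
Minimum distance d = smallest w > 0 with A_w > 0 = 1.
Sanity: Σ A_w = 8 = 2^3 = 8 ✓.


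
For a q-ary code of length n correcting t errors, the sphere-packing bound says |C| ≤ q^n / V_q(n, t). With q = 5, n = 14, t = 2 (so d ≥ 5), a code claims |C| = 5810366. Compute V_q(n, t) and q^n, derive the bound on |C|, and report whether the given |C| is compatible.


V_q(n, t) = 1513, q^n = 6103515625, Hamming bound = 4034048, |C| = 5810366 > bound (violated).

Step 1: Compute V_q(n, t) = Σ_{j=0}^2 C(n, j) (q−1)^j.
  j = 0: C(14,0)·(4)^0 = 1·1 = 1.
  j = 1: C(14,1)·(4)^1 = 14·4 = 56.
  j = 2: C(14,2)·(4)^2 = 91·16 = 1456.
  V_q(n, t) = 1 + 56 + 1456 = 1513.
Step 2: q^n = 5^14 = 6103515625.
Step 3: Hamming bound ⌊q^n / V_q(n,t)⌋ = ⌊6103515625/1513⌋ = 4034048.
Step 4: Compare |C| = 5810366 to 4034048: violated.
The claimed |C| lies above the Hamming bound, so no 5-ary code of length 14 with d ≥ 5 can have 5810366 codewords.


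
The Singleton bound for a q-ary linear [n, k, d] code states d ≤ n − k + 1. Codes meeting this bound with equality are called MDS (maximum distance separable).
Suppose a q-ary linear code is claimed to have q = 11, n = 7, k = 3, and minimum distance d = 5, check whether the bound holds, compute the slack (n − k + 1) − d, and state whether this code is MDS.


Singleton RHS = n − k + 1 = 5, slack = 0, bound satisfied, MDS.

Singleton bound: d ≤ n − k + 1.
Here n = 7, k = 3, so n − k + 1 = 5.
Given d = 5, check d ≤ 5: YES.
Slack = (n − k + 1) − d = 0.
The code is MDS (slack = 0).
Description: the claimed parameters are [7, 3, 5]_11; such a code would be MDS (meets Singleton bound).


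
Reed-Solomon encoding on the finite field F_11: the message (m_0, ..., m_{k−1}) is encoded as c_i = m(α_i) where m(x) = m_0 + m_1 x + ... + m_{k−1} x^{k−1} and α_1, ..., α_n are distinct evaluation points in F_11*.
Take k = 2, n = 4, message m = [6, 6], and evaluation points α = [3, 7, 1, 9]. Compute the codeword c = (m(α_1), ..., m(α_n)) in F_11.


c = [2, 4, 1, 5]

Message polynomial: m(x) = 6 + 6·x (mod 11).
For each evaluation point α_i, compute m(α_i) mod 11:
  α_1 = 3: Horner steps 6 → 2, so m(3) = 2.
  α_2 = 7: Horner steps 6 → 4, so m(7) = 4.
  α_3 = 1: Horner steps 6 → 1, so m(1) = 1.
  α_4 = 9: Horner steps 6 → 5, so m(9) = 5.
Codeword c = [2, 4, 1, 5] ∈ F_11^4.


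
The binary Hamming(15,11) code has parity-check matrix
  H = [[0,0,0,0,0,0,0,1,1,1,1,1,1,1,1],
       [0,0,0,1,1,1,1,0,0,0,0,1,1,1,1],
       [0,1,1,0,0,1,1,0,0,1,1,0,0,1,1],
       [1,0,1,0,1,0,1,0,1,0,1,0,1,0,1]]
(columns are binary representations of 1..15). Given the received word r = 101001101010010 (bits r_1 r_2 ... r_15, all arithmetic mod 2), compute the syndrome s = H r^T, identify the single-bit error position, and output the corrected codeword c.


s = (1, 1, 1, 1)^T, error position = 15, corrected codeword c = 101001101010011

Compute s = H r^T mod 2 one row at a time:
  s_1 = 0 + 1 + 0 + 1 + 0 + 0 + 1 + 0 = 3 ≡ 1 (mod 2).
  s_2 = 0 + 0 + 1 + 1 + 0 + 0 + 1 + 0 = 3 ≡ 1 (mod 2).
  s_3 = 0 + 1 + 1 + 1 + 0 + 1 + 1 + 0 = 5 ≡ 1 (mod 2).
  s_4 = 1 + 1 + 0 + 1 + 1 + 1 + 0 + 0 = 5 ≡ 1 (mod 2).
s = (1, 1, 1, 1)^T — this equals column 15 of H (binary 1111), so error is at position 15.
Correct: flip bit 15 of r = 101001101010010 to get c = 101001101010011.


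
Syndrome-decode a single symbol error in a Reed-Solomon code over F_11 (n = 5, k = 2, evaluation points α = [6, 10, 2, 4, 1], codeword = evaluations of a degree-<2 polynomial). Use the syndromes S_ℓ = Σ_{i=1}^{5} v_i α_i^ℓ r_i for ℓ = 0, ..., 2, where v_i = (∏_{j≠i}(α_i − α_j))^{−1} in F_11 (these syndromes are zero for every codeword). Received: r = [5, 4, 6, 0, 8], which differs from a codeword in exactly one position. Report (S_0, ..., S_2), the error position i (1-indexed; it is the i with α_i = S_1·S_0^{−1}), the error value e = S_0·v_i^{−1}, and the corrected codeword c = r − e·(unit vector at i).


S = (7, 7, 7), error at position 5, error magnitude e = 10, c = [5, 4, 6, 0, 9].

Step 1: column multipliers v_i = (∏_{j≠i}(α_i − α_j))^{−1} mod 11.
  i = 1 (α = 6): (6−10)(6−2)(6−4)(6−1) = (−4)·4·2·5 = −160 ≡ 5, so v_1 = 5^{−1} = 9 (mod 11).
  i = 2 (α = 10): (10−6)(10−2)(10−4)(10−1) = 4·8·6·9 = 1728 ≡ 1, so v_2 = 1^{−1} = 1 (mod 11).
  i = 3 (α = 2): (2−6)(2−10)(2−4)(2−1) = (−4)·(−8)·(−2)·1 = −64 ≡ 2, so v_3 = 2^{−1} = 6 (mod 11).
  i = 4 (α = 4): (4−6)(4−10)(4−2)(4−1) = (−2)·(−6)·2·3 = 72 ≡ 6, so v_4 = 6^{−1} = 2 (mod 11).
  i = 5 (α = 1): (1−6)(1−10)(1−2)(1−4) = (−5)·(−9)·(−1)·(−3) = 135 ≡ 3, so v_5 = 3^{−1} = 4 (mod 11).
  v = [9, 1, 6, 2, 4].
Step 2: syndromes of r = [5, 4, 6, 0, 8] (all sums mod 11).
  S_0 = Σ v_i r_i = 9·5 + 1·4 + 6·6 + 2·0 + 4·8 = 117 ≡ 7.
  S_1 = Σ v_i α_i r_i = 9·6·5 + 1·10·4 + 6·2·6 + 2·4·0 + 4·1·8 = 414 ≡ 7.
  α_i^2 mod 11 = [3, 1, 4, 5, 1].
  S_2 = Σ v_i α_i^2 r_i = 9·3·5 + 1·1·4 + 6·4·6 + 2·5·0 + 4·1·8 = 315 ≡ 7.
  S = (7, 7, 7) ≠ 0, so r is not a codeword (an error is present).
Step 3: locate the error. For a single error e at position i, S_ℓ = v_i·e·α_i^ℓ, so α_err = S_1/S_0.
  S_0^{−1} = 7^{−1} = 8 (mod 11), so α_err = 7·8 = 56 ≡ 1 = α_5. Error position i = 5.
  Consistency check: S_2/S_1 = 7·8 = 56 ≡ 1 = α_err ✓ (single-error assumption holds).
Step 4: error magnitude e = S_0/v_5 = S_0·∏_{j≠5}(α_5 − α_j) = 7·3 = 21 ≡ 10 (mod 11).
Step 5: correct position 5: c_5 = r_5 − e = 8 − 10 ≡ 9 (mod 11). Hence c = [5, 4, 6, 0, 9].
  Check: interpolating c through the α_i gives m(x) = 1 + 8·x (degree < 2) with m(α_i) = c_i for every i, so c is indeed a codeword.


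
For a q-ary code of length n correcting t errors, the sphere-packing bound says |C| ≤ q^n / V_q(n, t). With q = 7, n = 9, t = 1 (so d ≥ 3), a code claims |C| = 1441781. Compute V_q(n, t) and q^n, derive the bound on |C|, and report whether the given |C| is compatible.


V_q(n, t) = 55, q^n = 40353607, Hamming bound = 733701, |C| = 1441781 > bound (violated).

Step 1: Compute V_q(n, t) = Σ_{j=0}^1 C(n, j) (q−1)^j.
  j = 0: C(9,0)·(6)^0 = 1·1 = 1.
  j = 1: C(9,1)·(6)^1 = 9·6 = 54.
  V_q(n, t) = 1 + 54 = 55.
Step 2: q^n = 7^9 = 40353607.
Step 3: Hamming bound ⌊q^n / V_q(n,t)⌋ = ⌊40353607/55⌋ = 733701.
Step 4: Compare |C| = 1441781 to 733701: violated.
The claimed |C| lies above the Hamming bound, so no 7-ary code of length 9 with d ≥ 3 can have 1441781 codewords.


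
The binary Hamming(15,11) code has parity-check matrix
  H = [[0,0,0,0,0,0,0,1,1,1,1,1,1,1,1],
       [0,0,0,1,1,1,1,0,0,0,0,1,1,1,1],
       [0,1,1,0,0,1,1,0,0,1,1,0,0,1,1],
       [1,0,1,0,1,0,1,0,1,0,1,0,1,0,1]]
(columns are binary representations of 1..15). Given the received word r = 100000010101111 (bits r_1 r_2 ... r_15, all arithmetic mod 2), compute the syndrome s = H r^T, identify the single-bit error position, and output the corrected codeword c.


s = (0, 0, 1, 1)^T, error position = 3, corrected codeword c = 101000010101111

Compute s = H r^T mod 2 one row at a time:
  s_1 = 1 + 0 + 1 + 0 + 1 + 1 + 1 + 1 = 6 ≡ 0 (mod 2).
  s_2 = 0 + 0 + 0 + 0 + 1 + 1 + 1 + 1 = 4 ≡ 0 (mod 2).
  s_3 = 0 + 0 + 0 + 0 + 1 + 0 + 1 + 1 = 3 ≡ 1 (mod 2).
  s_4 = 1 + 0 + 0 + 0 + 0 + 0 + 1 + 1 = 3 ≡ 1 (mod 2).
s = (0, 0, 1, 1)^T — this equals column 3 of H (binary 0011), so error is at position 3.
Correct: flip bit 3 of r = 100000010101111 to get c = 101000010101111.


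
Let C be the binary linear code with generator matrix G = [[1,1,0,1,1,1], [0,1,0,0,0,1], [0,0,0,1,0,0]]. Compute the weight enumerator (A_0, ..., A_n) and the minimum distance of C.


Weight distribution: A_0 = 1, A_1 = 1, A_2 = 2, A_3 = 2, A_4 = 1, A_5 = 1. Minimum distance d = 1.

Enumerate all 2^3 = 8 messages m ∈ F_2^3.
For each, compute codeword c = mG in F_2^6, then tally its weight.
  m = 000 → c = 000000, weight = 0.
  m = 100 → c = 110111, weight = 5.
  m = 010 → c = 010001, weight = 2.
  m = 110 → c = 100110, weight = 3.
  m = 001 → c = 000100, weight = 1.
  m = 101 → c = 110011, weight = 4.
  m = 011 → c = 010101, weight = 3.
  m = 111 → c = 100010, weight = 2.
Tally weights:
  weight 0: 1 codewords.
  weight 1: 1 codewords.
  weight 2: 2 codewords.
  weight 3: 2 codewords.
  weight 4: 1 codewords.
  weight 5: 1 codewords.
Minimum distance d = smallest w > 0 with A_w > 0 = 1.
Sanity: Σ A_w = 8 = 2^3 = 8 ✓.


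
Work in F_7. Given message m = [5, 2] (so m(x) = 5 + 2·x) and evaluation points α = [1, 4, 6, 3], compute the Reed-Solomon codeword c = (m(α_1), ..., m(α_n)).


c = [0, 6, 3, 4]

Message polynomial: m(x) = 5 + 2·x (mod 7).
For each evaluation point α_i, compute m(α_i) mod 7:
  α_1 = 1: Horner steps 2 → 0, so m(1) = 0.
  α_2 = 4: Horner steps 2 → 6, so m(4) = 6.
  α_3 = 6: Horner steps 2 → 3, so m(6) = 3.
  α_4 = 3: Horner steps 2 → 4, so m(3) = 4.
Codeword c = [0, 6, 3, 4] ∈ F_7^4.


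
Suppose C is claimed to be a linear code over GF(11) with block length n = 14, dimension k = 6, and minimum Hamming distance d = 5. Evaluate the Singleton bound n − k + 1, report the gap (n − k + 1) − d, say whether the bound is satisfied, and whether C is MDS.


Singleton RHS = n − k + 1 = 9, slack = 4, bound satisfied, not MDS.

Singleton bound: d ≤ n − k + 1.
Here n = 14, k = 6, so n − k + 1 = 9.
Given d = 5, check d ≤ 9: YES.
Slack = (n − k + 1) − d = 4.
The code is NOT MDS (slack = 4 > 0).
Description: the claimed parameters are [14, 6, 5]_11; such a code would be non-MDS.


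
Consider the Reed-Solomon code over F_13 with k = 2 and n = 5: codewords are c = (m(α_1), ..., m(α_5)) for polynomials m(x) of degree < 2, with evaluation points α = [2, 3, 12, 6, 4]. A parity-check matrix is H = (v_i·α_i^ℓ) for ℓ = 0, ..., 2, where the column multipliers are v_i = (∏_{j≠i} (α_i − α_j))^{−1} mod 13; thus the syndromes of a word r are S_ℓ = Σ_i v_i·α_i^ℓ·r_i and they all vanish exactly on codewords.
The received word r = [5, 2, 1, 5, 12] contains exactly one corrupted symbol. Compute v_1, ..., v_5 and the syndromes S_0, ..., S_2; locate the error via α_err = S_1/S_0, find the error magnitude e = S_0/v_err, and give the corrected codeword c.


S = (1, 6, 10), error at position 4, error magnitude e = 12, c = [5, 2, 1, 6, 12].

Step 1: column multipliers v_i = (∏_{j≠i}(α_i − α_j))^{−1} mod 13.
  i = 1 (α = 2): (2−3)(2−12)(2−6)(2−4) = (−1)·(−10)·(−4)·(−2) = 80 ≡ 2, so v_1 = 2^{−1} = 7 (mod 13).
  i = 2 (α = 3): (3−2)(3−12)(3−6)(3−4) = 1·(−9)·(−3)·(−1) = −27 ≡ 12, so v_2 = 12^{−1} = 12 (mod 13).
  i = 3 (α = 12): (12−2)(12−3)(12−6)(12−4) = 10·9·6·8 = 4320 ≡ 4, so v_3 = 4^{−1} = 10 (mod 13).
  i = 4 (α = 6): (6−2)(6−3)(6−12)(6−4) = 4·3·(−6)·2 = −144 ≡ 12, so v_4 = 12^{−1} = 12 (mod 13).
  i = 5 (α = 4): (4−2)(4−3)(4−12)(4−6) = 2·1·(−8)·(−2) = 32 ≡ 6, so v_5 = 6^{−1} = 11 (mod 13).
  v = [7, 12, 10, 12, 11].
Step 2: syndromes of r = [5, 2, 1, 5, 12] (all sums mod 13).
  S_0 = Σ v_i r_i = 7·5 + 12·2 + 10·1 + 12·5 + 11·12 = 261 ≡ 1.
  S_1 = Σ v_i α_i r_i = 7·2·5 + 12·3·2 + 10·12·1 + 12·6·5 + 11·4·12 = 1150 ≡ 6.
  α_i^2 mod 13 = [4, 9, 1, 10, 3].
  S_2 = Σ v_i α_i^2 r_i = 7·4·5 + 12·9·2 + 10·1·1 + 12·10·5 + 11·3·12 = 1362 ≡ 10.
  S = (1, 6, 10) ≠ 0, so r is not a codeword (an error is present).
Step 3: locate the error. For a single error e at position i, S_ℓ = v_i·e·α_i^ℓ, so α_err = S_1/S_0.
  S_0^{−1} = 1^{−1} = 1 (mod 13), so α_err = 6·1 = 6 ≡ 6 = α_4. Error position i = 4.
  Consistency check: S_2/S_1 = 10·11 = 110 ≡ 6 = α_err ✓ (single-error assumption holds).
Step 4: error magnitude e = S_0/v_4 = S_0·∏_{j≠4}(α_4 − α_j) = 1·12 = 12 ≡ 12 (mod 13).
Step 5: correct position 4: c_4 = r_4 − e = 5 − 12 ≡ 6 (mod 13). Hence c = [5, 2, 1, 6, 12].
  Check: interpolating c through the α_i gives m(x) = 11 + 10·x (degree < 2) with m(α_i) = c_i for every i, so c is indeed a codeword.


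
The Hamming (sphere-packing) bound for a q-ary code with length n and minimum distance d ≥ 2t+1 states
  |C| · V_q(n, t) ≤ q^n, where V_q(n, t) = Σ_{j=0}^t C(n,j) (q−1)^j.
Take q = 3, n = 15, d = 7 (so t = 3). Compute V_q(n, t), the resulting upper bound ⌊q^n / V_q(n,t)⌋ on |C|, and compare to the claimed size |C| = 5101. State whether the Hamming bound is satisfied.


V_q(n, t) = 4091, q^n = 14348907, Hamming bound = 3507, |C| = 5101 > bound (violated).

Step 1: Compute V_q(n, t) = Σ_{j=0}^3 C(n, j) (q−1)^j.
  j = 0: C(15,0)·(2)^0 = 1·1 = 1.
  j = 1: C(15,1)·(2)^1 = 15·2 = 30.
  j = 2: C(15,2)·(2)^2 = 105·4 = 420.
  j = 3: C(15,3)·(2)^3 = 455·8 = 3640.
  V_q(n, t) = 1 + 30 + 420 + 3640 = 4091.
Step 2: q^n = 3^15 = 14348907.
Step 3: Hamming bound ⌊q^n / V_q(n,t)⌋ = ⌊14348907/4091⌋ = 3507.
Step 4: Compare |C| = 5101 to 3507: violated.
The claimed |C| lies above the Hamming bound, so no 3-ary code of length 15 with d ≥ 7 can have 5101 codewords.


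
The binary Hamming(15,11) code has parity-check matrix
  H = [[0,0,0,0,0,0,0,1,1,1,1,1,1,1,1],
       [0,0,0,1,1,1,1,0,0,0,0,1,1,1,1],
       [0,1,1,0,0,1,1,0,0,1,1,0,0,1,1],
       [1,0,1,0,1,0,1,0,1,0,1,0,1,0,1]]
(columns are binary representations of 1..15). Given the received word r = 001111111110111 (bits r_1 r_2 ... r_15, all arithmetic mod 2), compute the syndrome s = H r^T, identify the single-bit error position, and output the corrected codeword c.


s = (1, 1, 1, 1)^T, error position = 15, corrected codeword c = 001111111110110

Compute s = H r^T mod 2 one row at a time:
  s_1 = 1 + 1 + 1 + 1 + 0 + 1 + 1 + 1 = 7 ≡ 1 (mod 2).
  s_2 = 1 + 1 + 1 + 1 + 0 + 1 + 1 + 1 = 7 ≡ 1 (mod 2).
  s_3 = 0 + 1 + 1 + 1 + 1 + 1 + 1 + 1 = 7 ≡ 1 (mod 2).
  s_4 = 0 + 1 + 1 + 1 + 1 + 1 + 1 + 1 = 7 ≡ 1 (mod 2).
s = (1, 1, 1, 1)^T — this equals column 15 of H (binary 1111), so error is at position 15.
Correct: flip bit 15 of r = 001111111110111 to get c = 001111111110110.


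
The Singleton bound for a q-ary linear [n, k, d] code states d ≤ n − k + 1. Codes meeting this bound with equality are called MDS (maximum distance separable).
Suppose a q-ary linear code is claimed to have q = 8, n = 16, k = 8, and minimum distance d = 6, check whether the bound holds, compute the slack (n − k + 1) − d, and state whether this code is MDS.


Singleton RHS = n − k + 1 = 9, slack = 3, bound satisfied, not MDS.

Singleton bound: d ≤ n − k + 1.
Here n = 16, k = 8, so n − k + 1 = 9.
Given d = 6, check d ≤ 9: YES.
Slack = (n − k + 1) − d = 3.
The code is NOT MDS (slack = 3 > 0).
Description: the claimed parameters are [16, 8, 6]_8; such a code would be non-MDS.


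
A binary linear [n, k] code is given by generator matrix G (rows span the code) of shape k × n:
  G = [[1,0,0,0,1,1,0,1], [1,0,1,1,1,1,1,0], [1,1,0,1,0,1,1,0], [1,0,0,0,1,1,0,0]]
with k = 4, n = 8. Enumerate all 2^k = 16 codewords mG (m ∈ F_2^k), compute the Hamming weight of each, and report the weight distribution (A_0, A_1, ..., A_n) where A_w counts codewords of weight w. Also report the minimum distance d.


Weight distribution: A_0 = 1, A_1 = 1, A_3 = 3, A_4 = 5, A_5 = 3, A_6 = 2, A_7 = 1. Minimum distance d = 1.

Enumerate all 2^4 = 16 messages m ∈ F_2^4.
For each, compute codeword c = mG in F_2^8, then tally its weight.
  m = 0000 → c = 00000000, weight = 0.
  m = 1000 → c = 10001101, weight = 4.
  m = 0100 → c = 10111110, weight = 6.
  m = 1100 → c = 00110011, weight = 4.
  m = 0010 → c = 11010110, weight = 5.
  m = 1010 → c = 01011011, weight = 5.
  m = 0110 → c = 01101000, weight = 3.
  m = 1110 → c = 11100101, weight = 5.
  m = 0001 → c = 10001100, weight = 3.
  m = 1001 → c = 00000001, weight = 1.
  m = 0101 → c = 00110010, weight = 3.
  m = 1101 → c = 10111111, weight = 7.
  m = 0011 → c = 01011010, weight = 4.
  m = 1011 → c = 11010111, weight = 6.
  m = 0111 → c = 11100100, weight = 4.
  m = 1111 → c = 01101001, weight = 4.
Tally weights:
  weight 0: 1 codewords.
  weight 1: 1 codewords.
  weight 3: 3 codewords.
  weight 4: 5 codewords.
  weight 5: 3 codewords.
  weight 6: 2 codewords.
  weight 7: 1 codewords.
Minimum distance d = smallest w > 0 with A_w > 0 = 1.
Sanity: Σ A_w = 16 = 2^4 = 16 ✓.


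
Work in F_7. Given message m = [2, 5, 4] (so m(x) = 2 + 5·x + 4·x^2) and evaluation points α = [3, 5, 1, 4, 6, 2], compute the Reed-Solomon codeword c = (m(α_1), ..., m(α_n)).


c = [4, 1, 4, 2, 1, 0]

Message polynomial: m(x) = 2 + 5·x + 4·x^2 (mod 7).
For each evaluation point α_i, compute m(α_i) mod 7:
  α_1 = 3: Horner steps 4 → 3 → 4, so m(3) = 4.
  α_2 = 5: Horner steps 4 → 4 → 1, so m(5) = 1.
  α_3 = 1: Horner steps 4 → 2 → 4, so m(1) = 4.
  α_4 = 4: Horner steps 4 → 0 → 2, so m(4) = 2.
  α_5 = 6: Horner steps 4 → 1 → 1, so m(6) = 1.
  α_6 = 2: Horner steps 4 → 6 → 0, so m(2) = 0.
Codeword c = [4, 1, 4, 2, 1, 0] ∈ F_7^6.


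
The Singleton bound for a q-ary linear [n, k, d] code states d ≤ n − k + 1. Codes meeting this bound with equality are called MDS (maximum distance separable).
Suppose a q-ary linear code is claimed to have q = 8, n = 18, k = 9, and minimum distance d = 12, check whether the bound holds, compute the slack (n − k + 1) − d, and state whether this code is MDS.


Singleton RHS = n − k + 1 = 10, slack = -2, bound violated (no such code; not MDS).

Singleton bound: d ≤ n − k + 1.
Here n = 18, k = 9, so n − k + 1 = 10.
Given d = 12, check d ≤ 10: NO.
Slack = (n − k + 1) − d = -2.
The slack is negative: d = 12 exceeds n − k + 1 = 10 by 2, so the Singleton bound is violated and no linear [18, 9, 12]_8 code can exist. In particular it is not MDS (MDS requires d = n − k + 1 exactly).
Description: the claimed parameters are [18, 9, 12]_8; such a code would be impossible (violates the Singleton bound).


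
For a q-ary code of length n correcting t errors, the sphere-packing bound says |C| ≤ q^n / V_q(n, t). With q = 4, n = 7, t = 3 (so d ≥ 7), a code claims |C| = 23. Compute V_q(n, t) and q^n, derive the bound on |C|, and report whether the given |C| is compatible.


V_q(n, t) = 1156, q^n = 16384, Hamming bound = 14, |C| = 23 > bound (violated).

Step 1: Compute V_q(n, t) = Σ_{j=0}^3 C(n, j) (q−1)^j.
  j = 0: C(7,0)·(3)^0 = 1·1 = 1.
  j = 1: C(7,1)·(3)^1 = 7·3 = 21.
  j = 2: C(7,2)·(3)^2 = 21·9 = 189.
  j = 3: C(7,3)·(3)^3 = 35·27 = 945.
  V_q(n, t) = 1 + 21 + 189 + 945 = 1156.
Step 2: q^n = 4^7 = 16384.
Step 3: Hamming bound ⌊q^n / V_q(n,t)⌋ = ⌊16384/1156⌋ = 14.
Step 4: Compare |C| = 23 to 14: violated.
The claimed |C| lies above the Hamming bound, so no 4-ary code of length 7 with d ≥ 7 can have 23 codewords.


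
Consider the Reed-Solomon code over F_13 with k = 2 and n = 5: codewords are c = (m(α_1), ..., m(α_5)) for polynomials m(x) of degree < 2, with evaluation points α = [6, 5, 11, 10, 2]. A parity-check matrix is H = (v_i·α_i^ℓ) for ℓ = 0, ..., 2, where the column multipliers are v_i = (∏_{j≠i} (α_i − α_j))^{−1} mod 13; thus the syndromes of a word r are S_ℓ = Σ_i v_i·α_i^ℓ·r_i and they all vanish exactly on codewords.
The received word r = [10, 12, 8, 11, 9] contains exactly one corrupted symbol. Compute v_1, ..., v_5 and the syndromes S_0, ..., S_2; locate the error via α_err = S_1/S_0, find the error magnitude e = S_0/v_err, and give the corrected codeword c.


S = (12, 8, 1), error at position 2, error magnitude e = 12, c = [10, 0, 8, 11, 9].

Step 1: column multipliers v_i = (∏_{j≠i}(α_i − α_j))^{−1} mod 13.
  i = 1 (α = 6): (6−5)(6−11)(6−10)(6−2) = 1·(−5)·(−4)·4 = 80 ≡ 2, so v_1 = 2^{−1} = 7 (mod 13).
  i = 2 (α = 5): (5−6)(5−11)(5−10)(5−2) = (−1)·(−6)·(−5)·3 = −90 ≡ 1, so v_2 = 1^{−1} = 1 (mod 13).
  i = 3 (α = 11): (11−6)(11−5)(11−10)(11−2) = 5·6·1·9 = 270 ≡ 10, so v_3 = 10^{−1} = 4 (mod 13).
  i = 4 (α = 10): (10−6)(10−5)(10−11)(10−2) = 4·5·(−1)·8 = −160 ≡ 9, so v_4 = 9^{−1} = 3 (mod 13).
  i = 5 (α = 2): (2−6)(2−5)(2−11)(2−10) = (−4)·(−3)·(−9)·(−8) = 864 ≡ 6, so v_5 = 6^{−1} = 11 (mod 13).
  v = [7, 1, 4, 3, 11].
Step 2: syndromes of r = [10, 12, 8, 11, 9] (all sums mod 13).
  S_0 = Σ v_i r_i = 7·10 + 1·12 + 4·8 + 3·11 + 11·9 = 246 ≡ 12.
  S_1 = Σ v_i α_i r_i = 7·6·10 + 1·5·12 + 4·11·8 + 3·10·11 + 11·2·9 = 1360 ≡ 8.
  α_i^2 mod 13 = [10, 12, 4, 9, 4].
  S_2 = Σ v_i α_i^2 r_i = 7·10·10 + 1·12·12 + 4·4·8 + 3·9·11 + 11·4·9 = 1665 ≡ 1.
  S = (12, 8, 1) ≠ 0, so r is not a codeword (an error is present).
Step 3: locate the error. For a single error e at position i, S_ℓ = v_i·e·α_i^ℓ, so α_err = S_1/S_0.
  S_0^{−1} = 12^{−1} = 12 (mod 13), so α_err = 8·12 = 96 ≡ 5 = α_2. Error position i = 2.
  Consistency check: S_2/S_1 = 1·5 = 5 ≡ 5 = α_err ✓ (single-error assumption holds).
Step 4: error magnitude e = S_0/v_2 = S_0·∏_{j≠2}(α_2 − α_j) = 12·1 = 12 ≡ 12 (mod 13).
Step 5: correct position 2: c_2 = r_2 − e = 12 − 12 ≡ 0 (mod 13). Hence c = [10, 0, 8, 11, 9].
  Check: interpolating c through the α_i gives m(x) = 2 + 10·x (degree < 2) with m(α_i) = c_i for every i, so c is indeed a codeword.


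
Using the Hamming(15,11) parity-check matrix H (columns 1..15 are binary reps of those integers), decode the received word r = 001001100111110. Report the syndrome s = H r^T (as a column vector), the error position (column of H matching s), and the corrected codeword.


s = (1, 1, 0, 0)^T, error position = 12, corrected codeword c = 001001100110110

Compute s = H r^T mod 2 one row at a time:
  s_1 = 0 + 0 + 1 + 1 + 1 + 1 + 1 + 0 = 5 ≡ 1 (mod 2).
  s_2 = 0 + 0 + 1 + 1 + 1 + 1 + 1 + 0 = 5 ≡ 1 (mod 2).
  s_3 = 0 + 1 + 1 + 1 + 1 + 1 + 1 + 0 = 6 ≡ 0 (mod 2).
  s_4 = 0 + 1 + 0 + 1 + 0 + 1 + 1 + 0 = 4 ≡ 0 (mod 2).
s = (1, 1, 0, 0)^T — this equals column 12 of H (binary 1100), so error is at position 12.
Correct: flip bit 12 of r = 001001100111110 to get c = 001001100110110.


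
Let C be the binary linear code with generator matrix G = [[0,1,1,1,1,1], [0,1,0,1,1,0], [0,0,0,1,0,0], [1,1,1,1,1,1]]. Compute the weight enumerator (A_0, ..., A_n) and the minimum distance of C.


Weight distribution: A_0 = 1, A_1 = 2, A_2 = 3, A_3 = 4, A_4 = 3, A_5 = 2, A_6 = 1. Minimum distance d = 1.

Enumerate all 2^4 = 16 messages m ∈ F_2^4.
For each, compute codeword c = mG in F_2^6, then tally its weight.
  m = 0000 → c = 000000, weight = 0.
  m = 1000 → c = 011111, weight = 5.
  m = 0100 → c = 010110, weight = 3.
  m = 1100 → c = 001001, weight = 2.
  m = 0010 → c = 000100, weight = 1.
  m = 1010 → c = 011011, weight = 4.
  m = 0110 → c = 010010, weight = 2.
  m = 1110 → c = 001101, weight = 3.
  m = 0001 → c = 111111, weight = 6.
  m = 1001 → c = 100000, weight = 1.
  m = 0101 → c = 101001, weight = 3.
  m = 1101 → c = 110110, weight = 4.
  m = 0011 → c = 111011, weight = 5.
  m = 1011 → c = 100100, weight = 2.
  m = 0111 → c = 101101, weight = 4.
  m = 1111 → c = 110010, weight = 3.
Tally weights:
  weight 0: 1 codewords.
  weight 1: 2 codewords.
  weight 2: 3 codewords.
  weight 3: 4 codewords.
  weight 4: 3 codewords.
  weight 5: 2 codewords.
  weight 6: 1 codewords.
Minimum distance d = smallest w > 0 with A_w > 0 = 1.
Sanity: Σ A_w = 16 = 2^4 = 16 ✓.


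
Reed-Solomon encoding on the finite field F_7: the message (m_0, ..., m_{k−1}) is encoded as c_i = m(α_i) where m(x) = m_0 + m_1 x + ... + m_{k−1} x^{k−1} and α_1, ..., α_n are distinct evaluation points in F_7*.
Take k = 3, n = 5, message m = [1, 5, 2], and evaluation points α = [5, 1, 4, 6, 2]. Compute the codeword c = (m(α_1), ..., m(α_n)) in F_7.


c = [6, 1, 4, 5, 5]

Message polynomial: m(x) = 1 + 5·x + 2·x^2 (mod 7).
For each evaluation point α_i, compute m(α_i) mod 7:
  α_1 = 5: Horner steps 2 → 1 → 6, so m(5) = 6.
  α_2 = 1: Horner steps 2 → 0 → 1, so m(1) = 1.
  α_3 = 4: Horner steps 2 → 6 → 4, so m(4) = 4.
  α_4 = 6: Horner steps 2 → 3 → 5, so m(6) = 5.
  α_5 = 2: Horner steps 2 → 2 → 5, so m(2) = 5.
Codeword c = [6, 1, 4, 5, 5] ∈ F_7^5.


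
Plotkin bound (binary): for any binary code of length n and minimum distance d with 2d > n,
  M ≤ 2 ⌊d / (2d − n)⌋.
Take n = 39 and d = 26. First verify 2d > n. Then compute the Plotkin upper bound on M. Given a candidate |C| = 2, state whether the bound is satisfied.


Plotkin bound M ≤ 4; given |C| = 2 ≤ bound (satisfied).

Check applicability: 2d = 52, n = 39.
2d − n = 13 > 0, so Plotkin applies.
Compute d/(2d−n) = 26/13 ≈ 2.0000.
⌊d/(2d−n)⌋ = 2.
Plotkin bound: M ≤ 2·2 = 4.
Given |C| = 2, check: satisfied.
This |C| is below the Plotkin bound.


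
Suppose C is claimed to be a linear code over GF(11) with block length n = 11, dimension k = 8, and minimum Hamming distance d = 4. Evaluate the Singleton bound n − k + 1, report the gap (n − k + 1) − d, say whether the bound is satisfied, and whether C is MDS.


Singleton RHS = n − k + 1 = 4, slack = 0, bound satisfied, MDS.

Singleton bound: d ≤ n − k + 1.
Here n = 11, k = 8, so n − k + 1 = 4.
Given d = 4, check d ≤ 4: YES.
Slack = (n − k + 1) − d = 0.
The code is MDS (slack = 0).
Description: the claimed parameters are [11, 8, 4]_11; such a code would be MDS (meets Singleton bound).


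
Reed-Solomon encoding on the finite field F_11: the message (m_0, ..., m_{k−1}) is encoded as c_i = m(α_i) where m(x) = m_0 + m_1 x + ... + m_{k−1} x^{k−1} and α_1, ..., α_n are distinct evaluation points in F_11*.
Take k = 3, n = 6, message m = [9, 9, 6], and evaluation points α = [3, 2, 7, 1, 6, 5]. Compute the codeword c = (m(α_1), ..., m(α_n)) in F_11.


c = [2, 7, 3, 2, 4, 6]

Message polynomial: m(x) = 9 + 9·x + 6·x^2 (mod 11).
For each evaluation point α_i, compute m(α_i) mod 11:
  α_1 = 3: Horner steps 6 → 5 → 2, so m(3) = 2.
  α_2 = 2: Horner steps 6 → 10 → 7, so m(2) = 7.
  α_3 = 7: Horner steps 6 → 7 → 3, so m(7) = 3.
  α_4 = 1: Horner steps 6 → 4 → 2, so m(1) = 2.
  α_5 = 6: Horner steps 6 → 1 → 4, so m(6) = 4.
  α_6 = 5: Horner steps 6 → 6 → 6, so m(5) = 6.
Codeword c = [2, 7, 3, 2, 4, 6] ∈ F_11^6.


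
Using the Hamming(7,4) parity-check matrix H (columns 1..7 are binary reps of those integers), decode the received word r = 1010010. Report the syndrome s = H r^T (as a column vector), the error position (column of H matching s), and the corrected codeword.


s = (1, 0, 0)^T, error position = 4, corrected codeword c = 1011010

Compute s = H r^T mod 2 one row at a time:
  s_1 = 0 + 0 + 1 + 0 = 1 ≡ 1 (mod 2).
  s_2 = 0 + 1 + 1 + 0 = 2 ≡ 0 (mod 2).
  s_3 = 1 + 1 + 0 + 0 = 2 ≡ 0 (mod 2).
s = (1, 0, 0)^T — this equals column 4 of H (binary 100), so error is at position 4.
Correct: flip bit 4 of r = 1010010 to get c = 1011010.


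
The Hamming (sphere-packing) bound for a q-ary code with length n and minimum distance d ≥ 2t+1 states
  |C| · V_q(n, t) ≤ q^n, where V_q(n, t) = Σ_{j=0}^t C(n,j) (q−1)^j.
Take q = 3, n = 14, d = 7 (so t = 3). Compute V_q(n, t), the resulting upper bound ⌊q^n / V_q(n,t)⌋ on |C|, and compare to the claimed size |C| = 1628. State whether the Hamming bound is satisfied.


V_q(n, t) = 3305, q^n = 4782969, Hamming bound = 1447, |C| = 1628 > bound (violated).

Step 1: Compute V_q(n, t) = Σ_{j=0}^3 C(n, j) (q−1)^j.
  j = 0: C(14,0)·(2)^0 = 1·1 = 1.
  j = 1: C(14,1)·(2)^1 = 14·2 = 28.
  j = 2: C(14,2)·(2)^2 = 91·4 = 364.
  j = 3: C(14,3)·(2)^3 = 364·8 = 2912.
  V_q(n, t) = 1 + 28 + 364 + 2912 = 3305.
Step 2: q^n = 3^14 = 4782969.
Step 3: Hamming bound ⌊q^n / V_q(n,t)⌋ = ⌊4782969/3305⌋ = 1447.
Step 4: Compare |C| = 1628 to 1447: violated.
The claimed |C| lies above the Hamming bound, so no 3-ary code of length 14 with d ≥ 7 can have 1628 codewords.


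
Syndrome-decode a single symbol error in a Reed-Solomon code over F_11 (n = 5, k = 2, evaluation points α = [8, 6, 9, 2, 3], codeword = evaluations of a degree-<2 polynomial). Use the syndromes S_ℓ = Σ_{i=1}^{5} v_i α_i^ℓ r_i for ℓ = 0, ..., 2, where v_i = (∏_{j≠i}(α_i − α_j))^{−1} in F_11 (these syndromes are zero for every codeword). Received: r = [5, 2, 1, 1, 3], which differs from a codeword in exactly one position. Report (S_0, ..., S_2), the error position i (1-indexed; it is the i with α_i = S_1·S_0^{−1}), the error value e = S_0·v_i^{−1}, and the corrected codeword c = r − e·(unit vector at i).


S = (9, 7, 3), error at position 4, error magnitude e = 5, c = [5, 2, 1, 7, 3].

Step 1: column multipliers v_i = (∏_{j≠i}(α_i − α_j))^{−1} mod 11.
  i = 1 (α = 8): (8−6)(8−9)(8−2)(8−3) = 2·(−1)·6·5 = −60 ≡ 6, so v_1 = 6^{−1} = 2 (mod 11).
  i = 2 (α = 6): (6−8)(6−9)(6−2)(6−3) = (−2)·(−3)·4·3 = 72 ≡ 6, so v_2 = 6^{−1} = 2 (mod 11).
  i = 3 (α = 9): (9−8)(9−6)(9−2)(9−3) = 1·3·7·6 = 126 ≡ 5, so v_3 = 5^{−1} = 9 (mod 11).
  i = 4 (α = 2): (2−8)(2−6)(2−9)(2−3) = (−6)·(−4)·(−7)·(−1) = 168 ≡ 3, so v_4 = 3^{−1} = 4 (mod 11).
  i = 5 (α = 3): (3−8)(3−6)(3−9)(3−2) = (−5)·(−3)·(−6)·1 = −90 ≡ 9, so v_5 = 9^{−1} = 5 (mod 11).
  v = [2, 2, 9, 4, 5].
Step 2: syndromes of r = [5, 2, 1, 1, 3] (all sums mod 11).
  S_0 = Σ v_i r_i = 2·5 + 2·2 + 9·1 + 4·1 + 5·3 = 42 ≡ 9.
  S_1 = Σ v_i α_i r_i = 2·8·5 + 2·6·2 + 9·9·1 + 4·2·1 + 5·3·3 = 238 ≡ 7.
  α_i^2 mod 11 = [9, 3, 4, 4, 9].
  S_2 = Σ v_i α_i^2 r_i = 2·9·5 + 2·3·2 + 9·4·1 + 4·4·1 + 5·9·3 = 289 ≡ 3.
  S = (9, 7, 3) ≠ 0, so r is not a codeword (an error is present).
Step 3: locate the error. For a single error e at position i, S_ℓ = v_i·e·α_i^ℓ, so α_err = S_1/S_0.
  S_0^{−1} = 9^{−1} = 5 (mod 11), so α_err = 7·5 = 35 ≡ 2 = α_4. Error position i = 4.
  Consistency check: S_2/S_1 = 3·8 = 24 ≡ 2 = α_err ✓ (single-error assumption holds).
Step 4: error magnitude e = S_0/v_4 = S_0·∏_{j≠4}(α_4 − α_j) = 9·3 = 27 ≡ 5 (mod 11).
Step 5: correct position 4: c_4 = r_4 − e = 1 − 5 ≡ 7 (mod 11). Hence c = [5, 2, 1, 7, 3].
  Check: interpolating c through the α_i gives m(x) = 4 + 7·x (degree < 2) with m(α_i) = c_i for every i, so c is indeed a codeword.


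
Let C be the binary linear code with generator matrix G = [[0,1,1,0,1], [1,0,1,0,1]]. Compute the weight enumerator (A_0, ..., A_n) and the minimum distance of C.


Weight distribution: A_0 = 1, A_2 = 1, A_3 = 2. Minimum distance d = 2.

Enumerate all 2^2 = 4 messages m ∈ F_2^2.
For each, compute codeword c = mG in F_2^5, then tally its weight.
  m = 00 → c = 00000, weight = 0.
  m = 10 → c = 01101, weight = 3.
  m = 01 → c = 10101, weight = 3.
  m = 11 → c = 11000, weight = 2.
Tally weights:
  weight 0: 1 codewords.
  weight 2: 1 codewords.
  weight 3: 2 codewords.
Minimum distance d = smallest w > 0 with A_w > 0 = 2.
Sanity: Σ A_w = 4 = 2^2 = 4 ✓.


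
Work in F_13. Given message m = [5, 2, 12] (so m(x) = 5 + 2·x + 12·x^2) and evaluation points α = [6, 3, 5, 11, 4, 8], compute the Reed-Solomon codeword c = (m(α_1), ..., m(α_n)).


c = [7, 2, 3, 10, 10, 9]

Message polynomial: m(x) = 5 + 2·x + 12·x^2 (mod 13).
For each evaluation point α_i, compute m(α_i) mod 13:
  α_1 = 6: Horner steps 12 → 9 → 7, so m(6) = 7.
  α_2 = 3: Horner steps 12 → 12 → 2, so m(3) = 2.
  α_3 = 5: Horner steps 12 → 10 → 3, so m(5) = 3.
  α_4 = 11: Horner steps 12 → 4 → 10, so m(11) = 10.
  α_5 = 4: Horner steps 12 → 11 → 10, so m(4) = 10.
  α_6 = 8: Horner steps 12 → 7 → 9, so m(8) = 9.
Codeword c = [7, 2, 3, 10, 10, 9] ∈ F_13^6.


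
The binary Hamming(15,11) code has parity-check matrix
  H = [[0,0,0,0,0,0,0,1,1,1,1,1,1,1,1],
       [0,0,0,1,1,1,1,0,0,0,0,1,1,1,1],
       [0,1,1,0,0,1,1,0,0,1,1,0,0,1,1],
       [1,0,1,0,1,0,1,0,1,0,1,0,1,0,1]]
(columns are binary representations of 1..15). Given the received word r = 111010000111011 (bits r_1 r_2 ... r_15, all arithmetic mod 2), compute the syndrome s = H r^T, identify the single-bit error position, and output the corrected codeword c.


s = (1, 0, 0, 1)^T, error position = 9, corrected codeword c = 111010001111011

Compute s = H r^T mod 2 one row at a time:
  s_1 = 0 + 0 + 1 + 1 + 1 + 0 + 1 + 1 = 5 ≡ 1 (mod 2).
  s_2 = 0 + 1 + 0 + 0 + 1 + 0 + 1 + 1 = 4 ≡ 0 (mod 2).
  s_3 = 1 + 1 + 0 + 0 + 1 + 1 + 1 + 1 = 6 ≡ 0 (mod 2).
  s_4 = 1 + 1 + 1 + 0 + 0 + 1 + 0 + 1 = 5 ≡ 1 (mod 2).
s = (1, 0, 0, 1)^T — this equals column 9 of H (binary 1001), so error is at position 9.
Correct: flip bit 9 of r = 111010000111011 to get c = 111010001111011.


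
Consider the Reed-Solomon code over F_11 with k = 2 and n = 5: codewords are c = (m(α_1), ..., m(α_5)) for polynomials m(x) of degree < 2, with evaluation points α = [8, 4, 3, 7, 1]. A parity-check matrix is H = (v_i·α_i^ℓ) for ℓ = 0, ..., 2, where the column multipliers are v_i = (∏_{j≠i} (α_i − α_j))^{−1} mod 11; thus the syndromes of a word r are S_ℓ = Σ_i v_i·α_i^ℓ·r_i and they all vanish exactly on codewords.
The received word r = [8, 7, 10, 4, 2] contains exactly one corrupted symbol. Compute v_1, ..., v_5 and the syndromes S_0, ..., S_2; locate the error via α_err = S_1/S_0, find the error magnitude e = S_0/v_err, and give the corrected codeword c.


S = (5, 9, 3), error at position 2, error magnitude e = 4, c = [8, 3, 10, 4, 2].

Step 1: column multipliers v_i = (∏_{j≠i}(α_i − α_j))^{−1} mod 11.
  i = 1 (α = 8): (8−4)(8−3)(8−7)(8−1) = 4·5·1·7 = 140 ≡ 8, so v_1 = 8^{−1} = 7 (mod 11).
  i = 2 (α = 4): (4−8)(4−3)(4−7)(4−1) = (−4)·1·(−3)·3 = 36 ≡ 3, so v_2 = 3^{−1} = 4 (mod 11).
  i = 3 (α = 3): (3−8)(3−4)(3−7)(3−1) = (−5)·(−1)·(−4)·2 = −40 ≡ 4, so v_3 = 4^{−1} = 3 (mod 11).
  i = 4 (α = 7): (7−8)(7−4)(7−3)(7−1) = (−1)·3·4·6 = −72 ≡ 5, so v_4 = 5^{−1} = 9 (mod 11).
  i = 5 (α = 1): (1−8)(1−4)(1−3)(1−7) = (−7)·(−3)·(−2)·(−6) = 252 ≡ 10, so v_5 = 10^{−1} = 10 (mod 11).
  v = [7, 4, 3, 9, 10].
Step 2: syndromes of r = [8, 7, 10, 4, 2] (all sums mod 11).
  S_0 = Σ v_i r_i = 7·8 + 4·7 + 3·10 + 9·4 + 10·2 = 170 ≡ 5.
  S_1 = Σ v_i α_i r_i = 7·8·8 + 4·4·7 + 3·3·10 + 9·7·4 + 10·1·2 = 922 ≡ 9.
  α_i^2 mod 11 = [9, 5, 9, 5, 1].
  S_2 = Σ v_i α_i^2 r_i = 7·9·8 + 4·5·7 + 3·9·10 + 9·5·4 + 10·1·2 = 1114 ≡ 3.
  S = (5, 9, 3) ≠ 0, so r is not a codeword (an error is present).
Step 3: locate the error. For a single error e at position i, S_ℓ = v_i·e·α_i^ℓ, so α_err = S_1/S_0.
  S_0^{−1} = 5^{−1} = 9 (mod 11), so α_err = 9·9 = 81 ≡ 4 = α_2. Error position i = 2.
  Consistency check: S_2/S_1 = 3·5 = 15 ≡ 4 = α_err ✓ (single-error assumption holds).
Step 4: error magnitude e = S_0/v_2 = S_0·∏_{j≠2}(α_2 − α_j) = 5·3 = 15 ≡ 4 (mod 11).
Step 5: correct position 2: c_2 = r_2 − e = 7 − 4 ≡ 3 (mod 11). Hence c = [8, 3, 10, 4, 2].
  Check: interpolating c through the α_i gives m(x) = 9 + 4·x (degree < 2) with m(α_i) = c_i for every i, so c is indeed a codeword.
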